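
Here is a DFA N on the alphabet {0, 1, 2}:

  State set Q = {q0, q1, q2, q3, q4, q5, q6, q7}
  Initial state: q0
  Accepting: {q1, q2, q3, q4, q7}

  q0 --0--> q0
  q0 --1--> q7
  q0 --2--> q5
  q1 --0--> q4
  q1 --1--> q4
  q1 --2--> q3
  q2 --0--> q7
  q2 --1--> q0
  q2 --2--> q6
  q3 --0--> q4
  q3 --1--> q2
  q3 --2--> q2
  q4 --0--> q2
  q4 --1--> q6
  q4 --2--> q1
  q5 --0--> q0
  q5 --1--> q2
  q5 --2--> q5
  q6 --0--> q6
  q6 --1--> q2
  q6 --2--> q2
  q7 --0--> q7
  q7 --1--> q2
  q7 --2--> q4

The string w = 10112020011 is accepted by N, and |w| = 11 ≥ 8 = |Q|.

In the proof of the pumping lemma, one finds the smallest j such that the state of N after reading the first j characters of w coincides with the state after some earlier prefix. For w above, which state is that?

State sequence: q0 -1-> q7 -0-> q7 -1-> q2 -1-> q0 -2-> q5 -0-> q0 -2-> q5 -0-> q0 -0-> q0 -1-> q7 -1-> q2
First repeat at step 2: q7 was already visited.

The earliest repeat is at step j = 2: N is in q7, which it already visited at step i = 1.
Pumping length from the standard proof: p = 8 (the number of states). The repeated state found above gives |xy| = j ≤ 8 and |y| = j − i ≥ 1.

q7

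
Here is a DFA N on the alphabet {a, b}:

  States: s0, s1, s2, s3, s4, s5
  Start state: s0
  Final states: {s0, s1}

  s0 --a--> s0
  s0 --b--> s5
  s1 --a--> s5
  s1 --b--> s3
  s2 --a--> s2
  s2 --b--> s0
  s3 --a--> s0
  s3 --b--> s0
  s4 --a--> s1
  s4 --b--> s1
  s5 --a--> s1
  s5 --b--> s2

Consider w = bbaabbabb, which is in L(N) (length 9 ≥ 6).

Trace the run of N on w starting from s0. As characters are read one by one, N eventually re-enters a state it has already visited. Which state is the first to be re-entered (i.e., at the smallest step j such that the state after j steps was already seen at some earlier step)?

s2

Run of N on w = b b a a b b a b b:
  step 0: s0  (start)
  step 1: s5  (read b: s0→s5)
  step 2: s2  (read b: s5→s2)
  step 3: s2  (read a: s2→s2)   ← first repeat (s2 seen earlier)
  step 4: s2  (read a: s2→s2)
  step 5: s0  (read b: s2→s0)
  step 6: s5  (read b: s0→s5)
  step 7: s1  (read a: s5→s1)
  step 8: s3  (read b: s1→s3)
  step 9: s0  (read b: s3→s0)

The earliest repeat is at step j = 3: N is in s2, which it already visited at step i = 2.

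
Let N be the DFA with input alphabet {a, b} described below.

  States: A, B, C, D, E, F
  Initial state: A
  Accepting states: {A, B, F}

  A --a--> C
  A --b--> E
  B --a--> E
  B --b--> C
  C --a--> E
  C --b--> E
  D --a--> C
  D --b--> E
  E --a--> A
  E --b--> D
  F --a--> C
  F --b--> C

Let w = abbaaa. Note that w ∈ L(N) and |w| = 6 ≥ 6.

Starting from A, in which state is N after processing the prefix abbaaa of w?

State sequence: A -a-> C -b-> E -b-> D -a-> C -a-> E -a-> A

After reading 6 characters, N is in state A.

A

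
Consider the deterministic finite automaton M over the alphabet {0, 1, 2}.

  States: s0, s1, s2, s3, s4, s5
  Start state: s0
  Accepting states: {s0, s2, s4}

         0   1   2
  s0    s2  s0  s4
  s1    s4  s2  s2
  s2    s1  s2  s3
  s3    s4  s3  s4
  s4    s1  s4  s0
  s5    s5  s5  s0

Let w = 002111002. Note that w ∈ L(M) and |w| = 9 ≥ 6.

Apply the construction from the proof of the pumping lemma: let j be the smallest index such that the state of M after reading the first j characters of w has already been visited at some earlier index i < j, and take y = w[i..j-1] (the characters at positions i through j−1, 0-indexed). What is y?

State sequence: s0 -0-> s2 -0-> s1 -2-> s2 -1-> s2 -1-> s2 -1-> s2 -0-> s1 -0-> s4 -2-> s0
First repeat at step 3: s2 was already visited.

So i = 1, j = 3, giving x = w[0:1] = 0, y = w[1:3] = 02, z = w[3:9] = 111002.
Check: |xy| = 3 ≤ 6 and |y| = 2 ≥ 1. Reading y takes M from s2 back to s2, so every xyⁱz is accepted.
Since M has 6 states, any run of length ≥ 6 visits 6+1 states, so by pigeonhole some state repeats within the first 6 steps — that repeat gives the pumpable loop.

02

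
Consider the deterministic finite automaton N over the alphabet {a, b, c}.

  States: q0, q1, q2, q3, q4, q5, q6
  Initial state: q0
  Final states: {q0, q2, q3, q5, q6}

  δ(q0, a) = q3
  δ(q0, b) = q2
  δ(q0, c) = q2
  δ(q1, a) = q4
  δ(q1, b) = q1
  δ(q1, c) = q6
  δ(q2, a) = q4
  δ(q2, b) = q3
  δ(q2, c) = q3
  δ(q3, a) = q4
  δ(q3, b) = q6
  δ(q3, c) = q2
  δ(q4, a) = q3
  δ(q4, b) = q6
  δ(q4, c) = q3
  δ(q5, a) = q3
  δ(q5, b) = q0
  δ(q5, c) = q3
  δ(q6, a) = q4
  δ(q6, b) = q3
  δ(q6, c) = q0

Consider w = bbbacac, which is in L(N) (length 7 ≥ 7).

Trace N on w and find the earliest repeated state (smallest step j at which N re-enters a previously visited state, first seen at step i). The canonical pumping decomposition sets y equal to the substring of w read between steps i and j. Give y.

bac

Run of N on w = b b b a c a c:
  step 0: q0  (start)
  step 1: q2  (read b: q0→q2)
  step 2: q3  (read b: q2→q3)
  step 3: q6  (read b: q3→q6)
  step 4: q4  (read a: q6→q4)
  step 5: q3  (read c: q4→q3)   ← first repeat (q3 seen earlier)
  step 6: q4  (read a: q3→q4)
  step 7: q3  (read c: q4→q3)

So i = 2, j = 5, giving x = w[0:2] = bb, y = w[2:5] = bac, z = w[5:7] = ac.
Check: |xy| = 5 ≤ 7 and |y| = 3 ≥ 1. Reading y takes N from q3 back to q3, so every xyⁱz is accepted.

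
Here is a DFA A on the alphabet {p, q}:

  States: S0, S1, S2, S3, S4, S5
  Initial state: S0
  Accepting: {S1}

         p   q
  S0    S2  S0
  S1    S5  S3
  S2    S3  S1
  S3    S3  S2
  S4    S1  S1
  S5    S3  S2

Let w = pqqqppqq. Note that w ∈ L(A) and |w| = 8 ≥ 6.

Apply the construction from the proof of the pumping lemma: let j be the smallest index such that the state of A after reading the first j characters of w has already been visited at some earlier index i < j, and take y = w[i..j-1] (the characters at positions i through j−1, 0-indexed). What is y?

State sequence: S0 -p-> S2 -q-> S1 -q-> S3 -q-> S2 -p-> S3 -p-> S3 -q-> S2 -q-> S1
First repeat at step 4: S2 was already visited.

So i = 1, j = 4, giving x = w[0:1] = p, y = w[1:4] = qqq, z = w[4:8] = ppqq.
Check: |xy| = 4 ≤ 6 and |y| = 3 ≥ 1. Reading y takes A from S2 back to S2, so every xyⁱz is accepted.
Since A has 6 states, any run of length ≥ 6 visits 6+1 states, so by pigeonhole some state repeats within the first 6 steps — that repeat gives the pumpable loop.

qqq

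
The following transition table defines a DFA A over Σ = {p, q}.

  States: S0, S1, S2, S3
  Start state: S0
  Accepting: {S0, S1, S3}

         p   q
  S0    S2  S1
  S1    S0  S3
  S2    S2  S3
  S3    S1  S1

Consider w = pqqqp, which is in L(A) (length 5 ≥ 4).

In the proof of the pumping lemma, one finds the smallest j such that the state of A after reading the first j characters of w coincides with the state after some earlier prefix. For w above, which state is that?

S3

State sequence: S0 -p-> S2 -q-> S3 -q-> S1 -q-> S3 -p-> S1
First repeat at step 4: S3 was already visited.

The earliest repeat is at step j = 4: A is in S3, which it already visited at step i = 2.
Pumping length from the standard proof: p = 4 (the number of states). The repeated state found above gives |xy| = j ≤ 4 and |y| = j − i ≥ 1.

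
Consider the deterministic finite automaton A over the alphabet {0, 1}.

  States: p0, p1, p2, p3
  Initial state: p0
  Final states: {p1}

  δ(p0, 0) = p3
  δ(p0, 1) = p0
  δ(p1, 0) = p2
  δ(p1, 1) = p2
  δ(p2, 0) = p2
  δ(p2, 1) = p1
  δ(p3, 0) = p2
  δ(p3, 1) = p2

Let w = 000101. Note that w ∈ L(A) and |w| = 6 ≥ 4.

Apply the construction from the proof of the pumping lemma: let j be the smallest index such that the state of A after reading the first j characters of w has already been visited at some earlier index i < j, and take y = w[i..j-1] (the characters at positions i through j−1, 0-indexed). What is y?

State sequence: p0 -0-> p3 -0-> p2 -0-> p2 -1-> p1 -0-> p2 -1-> p1
First repeat at step 3: p2 was already visited.

So i = 2, j = 3, giving x = w[0:2] = 00, y = w[2:3] = 0, z = w[3:6] = 101.
Check: |xy| = 3 ≤ 4 and |y| = 1 ≥ 1. Reading y takes A from p2 back to p2, so every xyⁱz is accepted.
Pumping length from the standard proof: p = 4 (the number of states). The repeated state found above gives |xy| = j ≤ 4 and |y| = j − i ≥ 1.

0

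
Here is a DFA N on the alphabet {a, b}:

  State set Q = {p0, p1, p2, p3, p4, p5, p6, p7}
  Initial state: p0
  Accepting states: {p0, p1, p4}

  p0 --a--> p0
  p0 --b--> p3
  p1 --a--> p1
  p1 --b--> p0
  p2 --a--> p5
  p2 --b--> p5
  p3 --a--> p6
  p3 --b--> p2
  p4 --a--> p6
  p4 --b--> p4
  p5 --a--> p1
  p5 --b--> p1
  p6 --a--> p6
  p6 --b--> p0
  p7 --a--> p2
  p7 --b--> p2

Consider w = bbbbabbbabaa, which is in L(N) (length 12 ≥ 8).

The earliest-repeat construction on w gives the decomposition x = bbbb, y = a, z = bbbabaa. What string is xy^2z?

xy^2z = bbbb·a·a·bbbabaa = bbbbaabbbabaa.
Reading y = a takes N from p1 back to p1, so after x·y·y the machine is still in p1, and z then leads to the accepting state p1. Hence bbbbaabbbabaa ∈ L(N).

bbbbaabbbabaa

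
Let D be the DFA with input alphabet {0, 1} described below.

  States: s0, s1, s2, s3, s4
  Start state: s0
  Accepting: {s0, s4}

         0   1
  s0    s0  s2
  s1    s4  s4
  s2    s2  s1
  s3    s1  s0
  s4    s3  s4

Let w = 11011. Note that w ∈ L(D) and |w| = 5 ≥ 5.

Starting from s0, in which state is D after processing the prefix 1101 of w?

s4

Run of D on the first 4 characters of w = 1 1 0 1:
  step 0: s0  (start)
  step 1: s2  (read 1: s0→s2)
  step 2: s1  (read 1: s2→s1)
  step 3: s4  (read 0: s1→s4)
  step 4: s4  (read 1: s4→s4)

After reading 4 characters, D is in state s4.
(This kind of state-tracing is the core of the pumping-lemma construction: with 5 states, pigeonhole forces a repeat within the first 5 steps.)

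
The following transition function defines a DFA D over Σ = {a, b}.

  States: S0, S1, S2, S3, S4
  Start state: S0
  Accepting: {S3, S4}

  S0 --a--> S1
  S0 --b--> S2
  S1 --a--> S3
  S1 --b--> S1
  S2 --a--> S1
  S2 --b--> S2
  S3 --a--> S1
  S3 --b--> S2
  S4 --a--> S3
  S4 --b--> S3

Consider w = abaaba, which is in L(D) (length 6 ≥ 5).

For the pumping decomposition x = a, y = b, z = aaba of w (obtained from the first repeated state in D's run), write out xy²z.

abbaaba

xy^2z = a·b·b·aaba = abbaaba.
Reading y = b takes D from S1 back to S1, so after x·y·y the machine is still in S1, and z then leads to the accepting state S3. Hence abbaaba ∈ L(D).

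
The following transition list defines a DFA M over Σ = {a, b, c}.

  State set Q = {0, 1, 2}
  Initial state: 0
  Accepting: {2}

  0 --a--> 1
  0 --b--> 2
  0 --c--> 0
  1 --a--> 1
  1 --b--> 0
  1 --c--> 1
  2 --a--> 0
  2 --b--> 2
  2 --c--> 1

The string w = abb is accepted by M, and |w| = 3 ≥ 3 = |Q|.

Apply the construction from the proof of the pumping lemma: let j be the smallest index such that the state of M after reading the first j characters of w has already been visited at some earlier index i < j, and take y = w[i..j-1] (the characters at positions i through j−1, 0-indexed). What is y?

State sequence: 0 -a-> 1 -b-> 0 -b-> 2
First repeat at step 2: 0 was already visited.

So i = 0, j = 2, giving x = w[0:0] = ε, y = w[0:2] = ab, z = w[2:3] = b.
Check: |xy| = 2 ≤ 3 and |y| = 2 ≥ 1. Reading y takes M from 0 back to 0, so every xyⁱz is accepted.
Pumping length from the standard proof: p = 3 (the number of states). The repeated state found above gives |xy| = j ≤ 3 and |y| = j − i ≥ 1.

ab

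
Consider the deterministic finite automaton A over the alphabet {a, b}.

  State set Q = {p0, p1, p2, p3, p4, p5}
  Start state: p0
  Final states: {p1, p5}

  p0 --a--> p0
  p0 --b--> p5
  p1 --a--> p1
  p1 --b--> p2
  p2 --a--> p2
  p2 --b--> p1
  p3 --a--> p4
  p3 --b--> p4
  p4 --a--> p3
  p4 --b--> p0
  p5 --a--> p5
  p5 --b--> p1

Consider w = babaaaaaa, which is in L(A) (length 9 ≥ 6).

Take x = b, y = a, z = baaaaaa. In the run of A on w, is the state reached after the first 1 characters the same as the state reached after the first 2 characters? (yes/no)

yes

Run of A on the first 2 characters of w = b a:
  step 0: p0  (start)
  step 1: p5  (read b: p0→p5)
  step 2: p5  (read a: p5→p5)

After x (step 1): p5. After xy (step 2): p5.
They match, so y = a drives A around a cycle from p5 back to itself; pumping y any number of times keeps A in p5 before reading z, and xyⁱz ∈ L(A) for every i ≥ 0.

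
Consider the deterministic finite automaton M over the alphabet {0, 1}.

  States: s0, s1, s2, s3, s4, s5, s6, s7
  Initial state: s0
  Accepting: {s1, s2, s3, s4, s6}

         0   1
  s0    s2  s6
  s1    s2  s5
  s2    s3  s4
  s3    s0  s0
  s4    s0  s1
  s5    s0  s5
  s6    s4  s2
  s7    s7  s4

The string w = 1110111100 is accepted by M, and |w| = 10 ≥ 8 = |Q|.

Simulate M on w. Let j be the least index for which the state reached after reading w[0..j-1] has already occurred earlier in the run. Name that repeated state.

Run of M on w = 1 1 1 0 1 1 1 1 0 0:
  step 0: s0  (start)
  step 1: s6  (read 1: s0→s6)
  step 2: s2  (read 1: s6→s2)
  step 3: s4  (read 1: s2→s4)
  step 4: s0  (read 0: s4→s0)   ← first repeat (s0 seen earlier)
  step 5: s6  (read 1: s0→s6)
  step 6: s2  (read 1: s6→s2)
  step 7: s4  (read 1: s2→s4)
  step 8: s1  (read 1: s4→s1)
  step 9: s2  (read 0: s1→s2)
  step 10: s3  (read 0: s2→s3)

The earliest repeat is at step j = 4: M is in s0, which it already visited at step i = 0.
Since M has 8 states, any run of length ≥ 8 visits 8+1 states, so by pigeonhole some state repeats within the first 8 steps — that repeat gives the pumpable loop.

s0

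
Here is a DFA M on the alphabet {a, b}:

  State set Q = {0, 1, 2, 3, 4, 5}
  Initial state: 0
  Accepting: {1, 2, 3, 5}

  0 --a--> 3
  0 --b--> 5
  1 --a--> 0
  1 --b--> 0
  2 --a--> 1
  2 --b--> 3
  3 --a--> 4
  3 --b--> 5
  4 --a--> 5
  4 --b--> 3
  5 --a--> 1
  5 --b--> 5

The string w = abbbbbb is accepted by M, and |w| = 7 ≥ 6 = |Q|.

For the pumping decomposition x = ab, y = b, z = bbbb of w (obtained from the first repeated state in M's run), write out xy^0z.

abbbbb

xy⁰z = xz = ab·bbbb = abbbbb.
Reading y = b takes M from 5 back to 5, so after x the machine is still in 5, and z then leads to the accepting state 5. Hence abbbbb ∈ L(M).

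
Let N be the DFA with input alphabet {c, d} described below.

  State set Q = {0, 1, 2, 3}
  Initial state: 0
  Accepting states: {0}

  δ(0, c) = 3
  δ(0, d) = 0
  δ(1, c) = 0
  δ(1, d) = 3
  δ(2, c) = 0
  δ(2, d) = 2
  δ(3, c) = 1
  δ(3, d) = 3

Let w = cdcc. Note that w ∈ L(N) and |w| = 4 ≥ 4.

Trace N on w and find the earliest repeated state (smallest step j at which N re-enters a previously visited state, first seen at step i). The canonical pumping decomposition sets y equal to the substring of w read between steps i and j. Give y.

Run of N on w = c d c c:
  step 0: 0  (start)
  step 1: 3  (read c: 0→3)
  step 2: 3  (read d: 3→3)   ← first repeat (3 seen earlier)
  step 3: 1  (read c: 3→1)
  step 4: 0  (read c: 1→0)

So i = 1, j = 2, giving x = w[0:1] = c, y = w[1:2] = d, z = w[2:4] = cc.
Check: |xy| = 2 ≤ 4 and |y| = 1 ≥ 1. Reading y takes N from 3 back to 3, so every xyⁱz is accepted.

d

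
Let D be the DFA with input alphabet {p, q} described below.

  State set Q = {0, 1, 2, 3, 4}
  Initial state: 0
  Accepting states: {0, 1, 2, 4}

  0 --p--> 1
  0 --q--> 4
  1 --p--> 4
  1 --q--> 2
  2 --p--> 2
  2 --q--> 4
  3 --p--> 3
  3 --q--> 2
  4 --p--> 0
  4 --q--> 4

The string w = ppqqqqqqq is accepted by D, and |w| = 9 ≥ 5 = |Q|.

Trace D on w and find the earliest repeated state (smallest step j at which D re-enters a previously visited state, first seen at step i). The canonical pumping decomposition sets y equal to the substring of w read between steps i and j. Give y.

Run of D on w = p p q q q q q q q:
  step 0: 0  (start)
  step 1: 1  (read p: 0→1)
  step 2: 4  (read p: 1→4)
  step 3: 4  (read q: 4→4)   ← first repeat (4 seen earlier)
  step 4: 4  (read q: 4→4)
  step 5: 4  (read q: 4→4)
  step 6: 4  (read q: 4→4)
  step 7: 4  (read q: 4→4)
  step 8: 4  (read q: 4→4)
  step 9: 4  (read q: 4→4)

So i = 2, j = 3, giving x = w[0:2] = pp, y = w[2:3] = q, z = w[3:9] = qqqqqq.
Check: |xy| = 3 ≤ 5 and |y| = 1 ≥ 1. Reading y takes D from 4 back to 4, so every xyⁱz is accepted.
The DFA has 5 states, so the proof of the pumping lemma guarantees a repeated state among the first 5+1 visited; the segment between the two visits is the pumpable y.

q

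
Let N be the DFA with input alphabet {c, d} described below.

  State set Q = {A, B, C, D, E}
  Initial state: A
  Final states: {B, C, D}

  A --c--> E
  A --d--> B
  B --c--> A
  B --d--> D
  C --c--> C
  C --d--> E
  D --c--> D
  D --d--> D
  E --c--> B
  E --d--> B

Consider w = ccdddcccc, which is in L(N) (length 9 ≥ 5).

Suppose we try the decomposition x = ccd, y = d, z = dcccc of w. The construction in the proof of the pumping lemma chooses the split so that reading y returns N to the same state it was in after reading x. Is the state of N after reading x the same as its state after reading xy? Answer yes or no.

State sequence: A -c-> E -c-> B -d-> D -d-> D

After x (step 3): D. After xy (step 4): D.
They match, so y = d drives N around a cycle from D back to itself; pumping y any number of times keeps N in D before reading z, and xyⁱz ∈ L(N) for every i ≥ 0.

yes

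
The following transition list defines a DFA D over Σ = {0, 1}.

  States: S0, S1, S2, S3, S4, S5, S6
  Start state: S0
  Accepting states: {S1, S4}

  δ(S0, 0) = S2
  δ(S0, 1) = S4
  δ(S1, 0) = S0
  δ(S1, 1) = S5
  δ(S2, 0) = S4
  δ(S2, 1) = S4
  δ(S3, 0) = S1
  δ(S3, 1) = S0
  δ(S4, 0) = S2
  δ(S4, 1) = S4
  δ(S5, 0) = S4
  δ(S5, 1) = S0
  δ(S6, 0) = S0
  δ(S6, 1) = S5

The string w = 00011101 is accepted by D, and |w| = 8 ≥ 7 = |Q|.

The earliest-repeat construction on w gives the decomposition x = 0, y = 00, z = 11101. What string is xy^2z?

0000011101

xy^2z = 0·00·00·11101 = 0000011101.
Reading y = 00 takes D from S2 back to S2, so after x·y·y the machine is still in S2, and z then leads to the accepting state S4. Hence 0000011101 ∈ L(D).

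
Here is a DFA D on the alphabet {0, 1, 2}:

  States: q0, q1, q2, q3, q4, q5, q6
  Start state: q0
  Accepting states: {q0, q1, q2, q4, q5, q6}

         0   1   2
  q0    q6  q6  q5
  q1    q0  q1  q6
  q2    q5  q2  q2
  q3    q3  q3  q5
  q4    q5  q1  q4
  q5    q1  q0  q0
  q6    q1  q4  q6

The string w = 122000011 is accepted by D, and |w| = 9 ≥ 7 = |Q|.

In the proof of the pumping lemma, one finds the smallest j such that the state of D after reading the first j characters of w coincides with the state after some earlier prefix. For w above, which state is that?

q6

Run of D on w = 1 2 2 0 0 0 0 1 1:
  step 0: q0  (start)
  step 1: q6  (read 1: q0→q6)
  step 2: q6  (read 2: q6→q6)   ← first repeat (q6 seen earlier)
  step 3: q6  (read 2: q6→q6)
  step 4: q1  (read 0: q6→q1)
  step 5: q0  (read 0: q1→q0)
  step 6: q6  (read 0: q0→q6)
  step 7: q1  (read 0: q6→q1)
  step 8: q1  (read 1: q1→q1)
  step 9: q1  (read 1: q1→q1)

The earliest repeat is at step j = 2: D is in q6, which it already visited at step i = 1.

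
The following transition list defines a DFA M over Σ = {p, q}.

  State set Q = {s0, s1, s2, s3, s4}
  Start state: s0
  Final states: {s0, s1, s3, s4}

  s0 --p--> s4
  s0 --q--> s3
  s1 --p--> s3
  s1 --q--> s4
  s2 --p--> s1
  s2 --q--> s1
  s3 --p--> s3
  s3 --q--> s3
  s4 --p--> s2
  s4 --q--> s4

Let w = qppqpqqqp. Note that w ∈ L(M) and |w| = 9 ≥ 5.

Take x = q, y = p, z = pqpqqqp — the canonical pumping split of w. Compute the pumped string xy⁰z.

xy⁰z = xz = q·pqpqqqp = qpqpqqqp.
Reading y = p takes M from s3 back to s3, so after x the machine is still in s3, and z then leads to the accepting state s3. Hence qpqpqqqp ∈ L(M).

qpqpqqqp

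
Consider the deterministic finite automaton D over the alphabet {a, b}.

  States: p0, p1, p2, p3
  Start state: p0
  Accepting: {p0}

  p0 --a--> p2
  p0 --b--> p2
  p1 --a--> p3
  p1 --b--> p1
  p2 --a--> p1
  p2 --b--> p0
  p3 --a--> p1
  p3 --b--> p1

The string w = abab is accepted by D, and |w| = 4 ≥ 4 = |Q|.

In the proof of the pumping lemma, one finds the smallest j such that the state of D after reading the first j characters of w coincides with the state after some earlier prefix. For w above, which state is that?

p0

State sequence: p0 -a-> p2 -b-> p0 -a-> p2 -b-> p0
First repeat at step 2: p0 was already visited.

The earliest repeat is at step j = 2: D is in p0, which it already visited at step i = 0.
Pumping length from the standard proof: p = 4 (the number of states). The repeated state found above gives |xy| = j ≤ 4 and |y| = j − i ≥ 1.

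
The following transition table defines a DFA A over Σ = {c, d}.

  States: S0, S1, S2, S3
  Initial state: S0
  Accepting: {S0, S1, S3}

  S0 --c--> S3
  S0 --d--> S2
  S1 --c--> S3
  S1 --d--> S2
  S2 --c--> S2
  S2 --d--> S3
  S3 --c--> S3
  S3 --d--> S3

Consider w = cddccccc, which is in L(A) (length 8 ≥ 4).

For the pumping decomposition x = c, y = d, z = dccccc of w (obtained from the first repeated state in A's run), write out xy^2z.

cdddccccc

xy^2z = c·d·d·dccccc = cdddccccc.
Reading y = d takes A from S3 back to S3, so after x·y·y the machine is still in S3, and z then leads to the accepting state S3. Hence cdddccccc ∈ L(A).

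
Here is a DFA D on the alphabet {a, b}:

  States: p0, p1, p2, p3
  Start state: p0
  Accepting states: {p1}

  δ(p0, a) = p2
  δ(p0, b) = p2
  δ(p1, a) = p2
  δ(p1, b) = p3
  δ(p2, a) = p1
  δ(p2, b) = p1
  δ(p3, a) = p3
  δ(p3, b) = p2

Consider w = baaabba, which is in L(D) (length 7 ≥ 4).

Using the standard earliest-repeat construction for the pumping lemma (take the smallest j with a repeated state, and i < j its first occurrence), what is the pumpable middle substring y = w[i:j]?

aa

Run of D on w = b a a a b b a:
  step 0: p0  (start)
  step 1: p2  (read b: p0→p2)
  step 2: p1  (read a: p2→p1)
  step 3: p2  (read a: p1→p2)   ← first repeat (p2 seen earlier)
  step 4: p1  (read a: p2→p1)
  step 5: p3  (read b: p1→p3)
  step 6: p2  (read b: p3→p2)
  step 7: p1  (read a: p2→p1)

So i = 1, j = 3, giving x = w[0:1] = b, y = w[1:3] = aa, z = w[3:7] = abba.
Check: |xy| = 3 ≤ 4 and |y| = 2 ≥ 1. Reading y takes D from p2 back to p2, so every xyⁱz is accepted.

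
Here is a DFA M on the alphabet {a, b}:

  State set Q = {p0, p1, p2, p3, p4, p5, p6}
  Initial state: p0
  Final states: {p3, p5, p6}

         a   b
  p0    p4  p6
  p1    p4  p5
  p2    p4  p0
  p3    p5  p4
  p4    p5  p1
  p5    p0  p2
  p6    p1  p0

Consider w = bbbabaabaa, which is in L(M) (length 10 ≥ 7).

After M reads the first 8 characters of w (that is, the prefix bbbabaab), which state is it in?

p1

Run of M on the first 8 characters of w = b b b a b a a b:
  step 0: p0  (start)
  step 1: p6  (read b: p0→p6)
  step 2: p0  (read b: p6→p0)
  step 3: p6  (read b: p0→p6)
  step 4: p1  (read a: p6→p1)
  step 5: p5  (read b: p1→p5)
  step 6: p0  (read a: p5→p0)
  step 7: p4  (read a: p0→p4)
  step 8: p1  (read b: p4→p1)

After reading 8 characters, M is in state p1.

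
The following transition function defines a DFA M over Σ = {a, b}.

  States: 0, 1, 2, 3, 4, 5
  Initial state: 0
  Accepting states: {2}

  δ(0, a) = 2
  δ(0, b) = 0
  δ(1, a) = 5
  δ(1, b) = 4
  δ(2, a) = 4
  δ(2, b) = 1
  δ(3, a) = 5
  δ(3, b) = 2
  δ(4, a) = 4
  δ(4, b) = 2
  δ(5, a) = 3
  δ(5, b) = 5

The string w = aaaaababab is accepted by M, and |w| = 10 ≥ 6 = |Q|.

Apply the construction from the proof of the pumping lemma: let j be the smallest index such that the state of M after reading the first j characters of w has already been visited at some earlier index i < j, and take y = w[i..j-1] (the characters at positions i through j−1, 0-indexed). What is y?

a

Run of M on w = a a a a a b a b a b:
  step 0: 0  (start)
  step 1: 2  (read a: 0→2)
  step 2: 4  (read a: 2→4)
  step 3: 4  (read a: 4→4)   ← first repeat (4 seen earlier)
  step 4: 4  (read a: 4→4)
  step 5: 4  (read a: 4→4)
  step 6: 2  (read b: 4→2)
  step 7: 4  (read a: 2→4)
  step 8: 2  (read b: 4→2)
  step 9: 4  (read a: 2→4)
  step 10: 2  (read b: 4→2)

So i = 2, j = 3, giving x = w[0:2] = aa, y = w[2:3] = a, z = w[3:10] = aababab.
Check: |xy| = 3 ≤ 6 and |y| = 1 ≥ 1. Reading y takes M from 4 back to 4, so every xyⁱz is accepted.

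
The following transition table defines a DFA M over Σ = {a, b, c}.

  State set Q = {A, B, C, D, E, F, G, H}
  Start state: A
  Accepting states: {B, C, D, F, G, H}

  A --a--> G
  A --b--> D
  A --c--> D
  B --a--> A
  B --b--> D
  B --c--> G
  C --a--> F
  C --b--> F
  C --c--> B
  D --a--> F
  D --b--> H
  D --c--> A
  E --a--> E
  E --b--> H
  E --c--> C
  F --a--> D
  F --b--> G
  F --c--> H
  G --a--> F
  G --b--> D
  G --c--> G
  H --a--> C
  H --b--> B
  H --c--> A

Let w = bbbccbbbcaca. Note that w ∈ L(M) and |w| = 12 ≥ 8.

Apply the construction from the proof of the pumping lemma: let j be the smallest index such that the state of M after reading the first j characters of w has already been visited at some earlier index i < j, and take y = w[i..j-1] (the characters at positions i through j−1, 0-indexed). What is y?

c

State sequence: A -b-> D -b-> H -b-> B -c-> G -c-> G -b-> D -b-> H -b-> B -c-> G -a-> F -c-> H -a-> C
First repeat at step 5: G was already visited.

So i = 4, j = 5, giving x = w[0:4] = bbbc, y = w[4:5] = c, z = w[5:12] = bbbcaca.
Check: |xy| = 5 ≤ 8 and |y| = 1 ≥ 1. Reading y takes M from G back to G, so every xyⁱz is accepted.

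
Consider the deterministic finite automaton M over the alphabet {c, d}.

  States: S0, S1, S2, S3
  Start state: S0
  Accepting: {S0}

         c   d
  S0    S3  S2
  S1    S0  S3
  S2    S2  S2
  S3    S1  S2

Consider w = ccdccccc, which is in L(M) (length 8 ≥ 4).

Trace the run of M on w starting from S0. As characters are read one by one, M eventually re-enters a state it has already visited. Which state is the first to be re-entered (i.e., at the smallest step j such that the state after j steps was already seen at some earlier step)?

S3

State sequence: S0 -c-> S3 -c-> S1 -d-> S3 -c-> S1 -c-> S0 -c-> S3 -c-> S1 -c-> S0
First repeat at step 3: S3 was already visited.

The earliest repeat is at step j = 3: M is in S3, which it already visited at step i = 1.
Since M has 4 states, any run of length ≥ 4 visits 4+1 states, so by pigeonhole some state repeats within the first 4 steps — that repeat gives the pumpable loop.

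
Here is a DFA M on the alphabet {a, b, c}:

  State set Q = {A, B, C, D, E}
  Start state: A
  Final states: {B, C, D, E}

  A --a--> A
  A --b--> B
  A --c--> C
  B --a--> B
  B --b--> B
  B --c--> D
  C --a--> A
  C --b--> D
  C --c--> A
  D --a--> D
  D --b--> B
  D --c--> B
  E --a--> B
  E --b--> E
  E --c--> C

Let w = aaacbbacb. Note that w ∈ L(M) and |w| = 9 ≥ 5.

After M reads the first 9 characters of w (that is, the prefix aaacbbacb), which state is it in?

State sequence: A -a-> A -a-> A -a-> A -c-> C -b-> D -b-> B -a-> B -c-> D -b-> B

After reading 9 characters, M is in state B.

B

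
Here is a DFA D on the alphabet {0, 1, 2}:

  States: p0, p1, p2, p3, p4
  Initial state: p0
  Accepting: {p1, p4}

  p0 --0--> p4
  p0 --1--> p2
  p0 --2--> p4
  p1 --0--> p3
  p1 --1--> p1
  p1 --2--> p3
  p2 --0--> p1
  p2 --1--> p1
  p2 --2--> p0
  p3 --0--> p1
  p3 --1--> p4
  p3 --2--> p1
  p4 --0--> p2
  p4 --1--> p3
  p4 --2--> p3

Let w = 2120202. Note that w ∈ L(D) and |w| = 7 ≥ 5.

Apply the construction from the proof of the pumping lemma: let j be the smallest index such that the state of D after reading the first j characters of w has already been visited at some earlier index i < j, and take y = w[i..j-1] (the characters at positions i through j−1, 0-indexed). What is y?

Run of D on w = 2 1 2 0 2 0 2:
  step 0: p0  (start)
  step 1: p4  (read 2: p0→p4)
  step 2: p3  (read 1: p4→p3)
  step 3: p1  (read 2: p3→p1)
  step 4: p3  (read 0: p1→p3)   ← first repeat (p3 seen earlier)
  step 5: p1  (read 2: p3→p1)
  step 6: p3  (read 0: p1→p3)
  step 7: p1  (read 2: p3→p1)

So i = 2, j = 4, giving x = w[0:2] = 21, y = w[2:4] = 20, z = w[4:7] = 202.
Check: |xy| = 4 ≤ 5 and |y| = 2 ≥ 1. Reading y takes D from p3 back to p3, so every xyⁱz is accepted.
With |Q| = 5, pigeonhole forces a state repeat no later than step 5; the substring read between the first and second visits to that state can be pumped.

20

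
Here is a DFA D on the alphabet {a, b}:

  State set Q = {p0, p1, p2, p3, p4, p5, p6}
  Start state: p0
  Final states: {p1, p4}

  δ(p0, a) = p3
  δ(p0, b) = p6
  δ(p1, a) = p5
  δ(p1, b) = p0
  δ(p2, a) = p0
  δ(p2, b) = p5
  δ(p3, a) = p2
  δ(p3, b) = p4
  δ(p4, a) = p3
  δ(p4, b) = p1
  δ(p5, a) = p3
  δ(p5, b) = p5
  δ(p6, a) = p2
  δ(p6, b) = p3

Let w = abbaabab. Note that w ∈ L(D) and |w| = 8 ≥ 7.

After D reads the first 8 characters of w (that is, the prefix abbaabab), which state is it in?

p4

State sequence: p0 -a-> p3 -b-> p4 -b-> p1 -a-> p5 -a-> p3 -b-> p4 -a-> p3 -b-> p4

After reading 8 characters, D is in state p4.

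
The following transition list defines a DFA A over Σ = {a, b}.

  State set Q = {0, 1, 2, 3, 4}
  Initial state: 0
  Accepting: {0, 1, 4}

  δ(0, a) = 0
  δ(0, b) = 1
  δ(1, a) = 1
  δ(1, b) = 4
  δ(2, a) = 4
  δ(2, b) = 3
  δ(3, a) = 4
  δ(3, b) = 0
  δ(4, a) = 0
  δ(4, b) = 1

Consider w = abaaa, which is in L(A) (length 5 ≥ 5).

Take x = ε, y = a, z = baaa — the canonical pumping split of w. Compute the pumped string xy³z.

xy^3z = ε·a·a·a·baaa = aaabaaa.
Reading y = a takes A from 0 back to 0, so after x·y·y·y the machine is still in 0, and z then leads to the accepting state 1. Hence aaabaaa ∈ L(A).

aaabaaa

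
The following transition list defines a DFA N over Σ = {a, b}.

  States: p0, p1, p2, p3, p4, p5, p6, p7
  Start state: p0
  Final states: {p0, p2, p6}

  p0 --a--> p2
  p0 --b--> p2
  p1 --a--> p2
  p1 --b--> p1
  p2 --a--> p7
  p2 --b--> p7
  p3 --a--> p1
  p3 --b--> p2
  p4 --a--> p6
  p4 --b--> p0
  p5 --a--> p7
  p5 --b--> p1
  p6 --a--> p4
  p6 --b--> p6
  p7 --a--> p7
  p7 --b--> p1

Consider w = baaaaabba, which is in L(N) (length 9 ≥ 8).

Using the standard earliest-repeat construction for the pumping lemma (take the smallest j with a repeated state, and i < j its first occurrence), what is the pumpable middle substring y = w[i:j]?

a

State sequence: p0 -b-> p2 -a-> p7 -a-> p7 -a-> p7 -a-> p7 -a-> p7 -b-> p1 -b-> p1 -a-> p2
First repeat at step 3: p7 was already visited.

So i = 2, j = 3, giving x = w[0:2] = ba, y = w[2:3] = a, z = w[3:9] = aaabba.
Check: |xy| = 3 ≤ 8 and |y| = 1 ≥ 1. Reading y takes N from p7 back to p7, so every xyⁱz is accepted.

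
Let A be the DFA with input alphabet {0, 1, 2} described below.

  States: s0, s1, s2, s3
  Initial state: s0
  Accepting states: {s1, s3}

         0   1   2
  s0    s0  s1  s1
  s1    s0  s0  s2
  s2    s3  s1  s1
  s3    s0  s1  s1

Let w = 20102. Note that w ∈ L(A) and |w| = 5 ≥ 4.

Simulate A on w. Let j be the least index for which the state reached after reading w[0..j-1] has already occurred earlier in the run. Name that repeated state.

State sequence: s0 -2-> s1 -0-> s0 -1-> s1 -0-> s0 -2-> s1
First repeat at step 2: s0 was already visited.

The earliest repeat is at step j = 2: A is in s0, which it already visited at step i = 0.
With |Q| = 4, pigeonhole forces a state repeat no later than step 4; the substring read between the first and second visits to that state can be pumped.

s0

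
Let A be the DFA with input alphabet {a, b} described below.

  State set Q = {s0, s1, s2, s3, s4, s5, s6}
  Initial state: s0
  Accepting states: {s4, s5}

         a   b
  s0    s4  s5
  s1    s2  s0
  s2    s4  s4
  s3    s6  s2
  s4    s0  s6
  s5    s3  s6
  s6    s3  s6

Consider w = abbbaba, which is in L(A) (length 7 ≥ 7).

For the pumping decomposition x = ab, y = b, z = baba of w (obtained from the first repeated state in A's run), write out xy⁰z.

xy⁰z = xz = ab·baba = abbaba.
Reading y = b takes A from s6 back to s6, so after x the machine is still in s6, and z then leads to the accepting state s4. Hence abbaba ∈ L(A).

abbaba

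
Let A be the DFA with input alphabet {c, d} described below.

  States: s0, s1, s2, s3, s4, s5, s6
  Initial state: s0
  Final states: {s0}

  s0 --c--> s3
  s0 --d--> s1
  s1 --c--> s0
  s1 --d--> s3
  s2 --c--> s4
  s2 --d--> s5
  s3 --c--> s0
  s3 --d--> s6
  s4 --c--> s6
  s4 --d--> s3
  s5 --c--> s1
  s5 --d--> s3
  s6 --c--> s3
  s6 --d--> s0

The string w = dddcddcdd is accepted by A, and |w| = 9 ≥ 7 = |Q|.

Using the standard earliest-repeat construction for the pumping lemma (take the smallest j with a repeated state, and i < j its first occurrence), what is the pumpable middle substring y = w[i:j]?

dc

Run of A on w = d d d c d d c d d:
  step 0: s0  (start)
  step 1: s1  (read d: s0→s1)
  step 2: s3  (read d: s1→s3)
  step 3: s6  (read d: s3→s6)
  step 4: s3  (read c: s6→s3)   ← first repeat (s3 seen earlier)
  step 5: s6  (read d: s3→s6)
  step 6: s0  (read d: s6→s0)
  step 7: s3  (read c: s0→s3)
  step 8: s6  (read d: s3→s6)
  step 9: s0  (read d: s6→s0)

So i = 2, j = 4, giving x = w[0:2] = dd, y = w[2:4] = dc, z = w[4:9] = ddcdd.
Check: |xy| = 4 ≤ 7 and |y| = 2 ≥ 1. Reading y takes A from s3 back to s3, so every xyⁱz is accepted.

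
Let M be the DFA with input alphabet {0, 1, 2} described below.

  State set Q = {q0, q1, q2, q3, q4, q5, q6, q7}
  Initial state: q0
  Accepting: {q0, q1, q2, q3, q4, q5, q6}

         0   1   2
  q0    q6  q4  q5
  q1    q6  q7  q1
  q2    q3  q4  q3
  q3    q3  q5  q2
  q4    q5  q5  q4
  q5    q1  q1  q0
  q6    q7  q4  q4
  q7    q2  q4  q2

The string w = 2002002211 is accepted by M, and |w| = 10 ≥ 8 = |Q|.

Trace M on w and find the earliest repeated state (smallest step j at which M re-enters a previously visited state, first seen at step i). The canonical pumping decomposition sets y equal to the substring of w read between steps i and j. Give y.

State sequence: q0 -2-> q5 -0-> q1 -0-> q6 -2-> q4 -0-> q5 -0-> q1 -2-> q1 -2-> q1 -1-> q7 -1-> q4
First repeat at step 5: q5 was already visited.

So i = 1, j = 5, giving x = w[0:1] = 2, y = w[1:5] = 0020, z = w[5:10] = 02211.
Check: |xy| = 5 ≤ 8 and |y| = 4 ≥ 1. Reading y takes M from q5 back to q5, so every xyⁱz is accepted.
The DFA has 8 states, so the proof of the pumping lemma guarantees a repeated state among the first 8+1 visited; the segment between the two visits is the pumpable y.

0020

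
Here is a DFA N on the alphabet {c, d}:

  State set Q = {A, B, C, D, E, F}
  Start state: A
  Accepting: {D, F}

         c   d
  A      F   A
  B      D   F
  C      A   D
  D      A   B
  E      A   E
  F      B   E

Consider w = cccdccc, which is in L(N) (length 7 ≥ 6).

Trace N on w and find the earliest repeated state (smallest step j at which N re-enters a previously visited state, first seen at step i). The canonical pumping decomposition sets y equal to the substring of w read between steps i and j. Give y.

State sequence: A -c-> F -c-> B -c-> D -d-> B -c-> D -c-> A -c-> F
First repeat at step 4: B was already visited.

So i = 2, j = 4, giving x = w[0:2] = cc, y = w[2:4] = cd, z = w[4:7] = ccc.
Check: |xy| = 4 ≤ 6 and |y| = 2 ≥ 1. Reading y takes N from B back to B, so every xyⁱz is accepted.

cd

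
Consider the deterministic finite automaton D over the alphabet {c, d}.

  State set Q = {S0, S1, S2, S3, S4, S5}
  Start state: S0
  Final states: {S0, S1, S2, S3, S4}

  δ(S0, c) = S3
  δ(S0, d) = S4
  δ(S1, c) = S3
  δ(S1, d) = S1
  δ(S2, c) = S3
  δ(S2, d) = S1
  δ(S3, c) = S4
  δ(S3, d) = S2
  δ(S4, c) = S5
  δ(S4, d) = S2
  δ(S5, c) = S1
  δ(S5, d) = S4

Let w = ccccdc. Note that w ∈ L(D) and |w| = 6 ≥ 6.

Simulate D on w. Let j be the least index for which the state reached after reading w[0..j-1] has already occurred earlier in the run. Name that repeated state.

S1

State sequence: S0 -c-> S3 -c-> S4 -c-> S5 -c-> S1 -d-> S1 -c-> S3
First repeat at step 5: S1 was already visited.

The earliest repeat is at step j = 5: D is in S1, which it already visited at step i = 4.
Since D has 6 states, any run of length ≥ 6 visits 6+1 states, so by pigeonhole some state repeats within the first 6 steps — that repeat gives the pumpable loop.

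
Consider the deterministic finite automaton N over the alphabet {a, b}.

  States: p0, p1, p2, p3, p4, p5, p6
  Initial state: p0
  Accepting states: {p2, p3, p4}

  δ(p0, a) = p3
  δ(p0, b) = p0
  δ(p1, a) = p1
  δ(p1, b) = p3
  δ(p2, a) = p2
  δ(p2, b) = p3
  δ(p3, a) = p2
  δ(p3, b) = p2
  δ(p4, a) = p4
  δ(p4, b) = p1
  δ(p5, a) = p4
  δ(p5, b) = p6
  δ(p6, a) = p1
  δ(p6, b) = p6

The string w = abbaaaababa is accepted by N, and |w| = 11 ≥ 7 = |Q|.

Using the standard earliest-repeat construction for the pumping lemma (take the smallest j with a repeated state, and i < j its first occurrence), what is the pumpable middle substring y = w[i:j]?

bb

Run of N on w = a b b a a a a b a b a:
  step 0: p0  (start)
  step 1: p3  (read a: p0→p3)
  step 2: p2  (read b: p3→p2)
  step 3: p3  (read b: p2→p3)   ← first repeat (p3 seen earlier)
  step 4: p2  (read a: p3→p2)
  step 5: p2  (read a: p2→p2)
  step 6: p2  (read a: p2→p2)
  step 7: p2  (read a: p2→p2)
  step 8: p3  (read b: p2→p3)
  step 9: p2  (read a: p3→p2)
  step 10: p3  (read b: p2→p3)
  step 11: p2  (read a: p3→p2)

So i = 1, j = 3, giving x = w[0:1] = a, y = w[1:3] = bb, z = w[3:11] = aaaababa.
Check: |xy| = 3 ≤ 7 and |y| = 2 ≥ 1. Reading y takes N from p3 back to p3, so every xyⁱz is accepted.
The DFA has 7 states, so the proof of the pumping lemma guarantees a repeated state among the first 7+1 visited; the segment between the two visits is the pumpable y.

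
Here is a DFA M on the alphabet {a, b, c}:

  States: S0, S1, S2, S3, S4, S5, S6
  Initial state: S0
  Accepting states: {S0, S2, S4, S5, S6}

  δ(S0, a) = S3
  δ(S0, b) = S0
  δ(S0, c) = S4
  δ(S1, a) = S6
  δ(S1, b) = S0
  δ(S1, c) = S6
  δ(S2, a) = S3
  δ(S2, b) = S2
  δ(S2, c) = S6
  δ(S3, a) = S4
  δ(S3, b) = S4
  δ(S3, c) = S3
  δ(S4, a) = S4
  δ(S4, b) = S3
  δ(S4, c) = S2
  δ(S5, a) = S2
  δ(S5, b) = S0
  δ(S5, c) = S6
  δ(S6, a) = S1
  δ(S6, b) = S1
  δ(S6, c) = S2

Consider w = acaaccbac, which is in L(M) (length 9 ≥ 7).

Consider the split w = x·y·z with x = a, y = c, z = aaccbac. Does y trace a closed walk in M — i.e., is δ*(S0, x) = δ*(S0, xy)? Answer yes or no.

yes

Run of M on the first 2 characters of w = a c:
  step 0: S0  (start)
  step 1: S3  (read a: S0→S3)
  step 2: S3  (read c: S3→S3)

After x (step 1): S3. After xy (step 2): S3.
They match, so y = c drives M around a cycle from S3 back to itself; pumping y any number of times keeps M in S3 before reading z, and xyⁱz ∈ L(M) for every i ≥ 0.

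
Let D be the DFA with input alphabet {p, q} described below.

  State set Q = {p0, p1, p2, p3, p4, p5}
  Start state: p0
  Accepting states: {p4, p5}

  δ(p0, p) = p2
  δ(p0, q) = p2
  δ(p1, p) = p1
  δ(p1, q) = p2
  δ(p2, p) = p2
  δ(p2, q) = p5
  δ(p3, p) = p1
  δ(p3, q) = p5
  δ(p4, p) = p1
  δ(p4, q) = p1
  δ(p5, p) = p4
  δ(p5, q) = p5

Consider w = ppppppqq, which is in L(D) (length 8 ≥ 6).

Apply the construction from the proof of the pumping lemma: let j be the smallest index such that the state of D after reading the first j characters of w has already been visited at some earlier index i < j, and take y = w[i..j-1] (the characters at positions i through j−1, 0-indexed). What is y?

Run of D on w = p p p p p p q q:
  step 0: p0  (start)
  step 1: p2  (read p: p0→p2)
  step 2: p2  (read p: p2→p2)   ← first repeat (p2 seen earlier)
  step 3: p2  (read p: p2→p2)
  step 4: p2  (read p: p2→p2)
  step 5: p2  (read p: p2→p2)
  step 6: p2  (read p: p2→p2)
  step 7: p5  (read q: p2→p5)
  step 8: p5  (read q: p5→p5)

So i = 1, j = 2, giving x = w[0:1] = p, y = w[1:2] = p, z = w[2:8] = ppppqq.
Check: |xy| = 2 ≤ 6 and |y| = 1 ≥ 1. Reading y takes D from p2 back to p2, so every xyⁱz is accepted.
Since D has 6 states, any run of length ≥ 6 visits 6+1 states, so by pigeonhole some state repeats within the first 6 steps — that repeat gives the pumpable loop.

p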